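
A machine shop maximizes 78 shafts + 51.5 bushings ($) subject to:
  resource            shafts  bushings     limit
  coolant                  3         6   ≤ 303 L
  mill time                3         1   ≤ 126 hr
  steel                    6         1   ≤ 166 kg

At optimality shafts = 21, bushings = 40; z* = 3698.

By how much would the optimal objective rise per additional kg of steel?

9.5

At the optimum: coolant uses 303 of 303 (binding); mill time uses 103 of 126 (slack = 23); steel uses 166 of 166 (binding).
Since mill time is not tight, its dual is 0.
From A_Bᵀ y = c: 3·y_coolant + 6·y_steel = 78; 6·y_coolant + 1·y_steel = 51.5.
→ y_coolant = 7 and y_steel = 9.5.
Shadow price of steel = 9.5.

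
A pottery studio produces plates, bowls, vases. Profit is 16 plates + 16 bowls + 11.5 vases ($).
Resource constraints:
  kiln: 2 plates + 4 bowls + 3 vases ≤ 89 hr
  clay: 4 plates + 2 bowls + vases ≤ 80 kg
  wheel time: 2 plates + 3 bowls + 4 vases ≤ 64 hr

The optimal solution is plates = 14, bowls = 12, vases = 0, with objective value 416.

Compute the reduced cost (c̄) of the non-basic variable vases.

-6.5

Check each constraint at x*: kiln 76/89 (slack 13); clay 80/80 (tight); wheel time 64/64 (tight).
By complementary slackness, y = 0 for the non-binding constraint.
Dual feasibility on the basic columns requires 4·y_clay + 2·y_wheel time = 16, 2·y_clay + 3·y_wheel time = 16.
→ y_clay = 2 and y_wheel time = 4.
Reduced cost of vases: c₃ − yᵀa₃ = 11.5 − (2·1 + 4·4) = 11.5 − 18 = -6.5.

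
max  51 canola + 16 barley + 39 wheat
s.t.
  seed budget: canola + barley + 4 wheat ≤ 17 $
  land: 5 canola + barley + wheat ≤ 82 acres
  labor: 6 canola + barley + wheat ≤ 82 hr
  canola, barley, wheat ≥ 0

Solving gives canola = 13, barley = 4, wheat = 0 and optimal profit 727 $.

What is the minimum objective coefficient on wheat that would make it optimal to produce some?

43

Check each constraint at x*: seed budget 17/17 (tight); land 69/82 (slack 13); labor 82/82 (tight).
Since land is not tight, its dual is 0.
Dual feasibility on the basic columns requires 1·y_seed budget + 6·y_labor = 51, 1·y_seed budget + 1·y_labor = 16.
This yields shadow prices y_seed budget = 9, y_labor = 7.
wheat enters the basis when its profit ≥ yᵀa₃ = 9·4 + 7·1 = 43.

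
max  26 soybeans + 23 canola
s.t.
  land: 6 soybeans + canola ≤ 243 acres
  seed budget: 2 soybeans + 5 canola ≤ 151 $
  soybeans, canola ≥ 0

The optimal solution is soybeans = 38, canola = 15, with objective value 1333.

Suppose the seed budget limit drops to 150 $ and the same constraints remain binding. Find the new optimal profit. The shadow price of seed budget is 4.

Δb = -1, so new z* = 1333 + (4)·(-1) = 1333 − 4 = 1329.

1329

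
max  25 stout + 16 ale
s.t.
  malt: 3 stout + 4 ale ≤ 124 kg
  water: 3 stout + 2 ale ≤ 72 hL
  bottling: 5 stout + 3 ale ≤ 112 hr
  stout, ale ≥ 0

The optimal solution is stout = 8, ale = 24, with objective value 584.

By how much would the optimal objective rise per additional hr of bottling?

2

At the optimum: malt uses 120 of 124 (slack = 4); water uses 72 of 72 (binding); bottling uses 112 of 112 (binding).
Slack constraints have shadow price 0 (complementary slackness).
The binding rows give the dual system: 3·y_water + 5·y_bottling = 25 and 2·y_water + 3·y_bottling = 16.
This yields shadow prices y_water = 5, y_bottling = 2.
Shadow price of bottling = 2.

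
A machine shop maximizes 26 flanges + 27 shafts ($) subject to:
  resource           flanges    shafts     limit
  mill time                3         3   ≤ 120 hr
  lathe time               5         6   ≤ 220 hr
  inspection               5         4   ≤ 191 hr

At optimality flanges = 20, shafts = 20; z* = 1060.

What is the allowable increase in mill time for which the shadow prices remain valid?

3.3

Binding constraints: mill time, lathe time. The basis is B = [[3,3],[5,6]] with det 3.
Per unit increase in mill time, x* moves by d = (2, -1.6667).
The basis stays optimal until inspection becomes binding; allowable increase = 3.3 hr.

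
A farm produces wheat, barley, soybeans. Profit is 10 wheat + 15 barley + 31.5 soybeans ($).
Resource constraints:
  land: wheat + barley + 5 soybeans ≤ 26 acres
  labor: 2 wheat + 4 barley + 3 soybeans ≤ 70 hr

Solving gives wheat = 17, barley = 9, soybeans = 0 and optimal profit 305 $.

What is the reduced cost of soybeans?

-1

Check each constraint at x*: land 26/26 (tight); labor 70/70 (tight).
The binding rows give the dual system: 1·y_land + 2·y_labor = 10 and 1·y_land + 4·y_labor = 15.
This yields shadow prices y_land = 5, y_labor = 2.5.
Reduced cost of soybeans: c₃ − yᵀa₃ = 31.5 − (5·5 + 2.5·3) = 31.5 − 32.5 = -1.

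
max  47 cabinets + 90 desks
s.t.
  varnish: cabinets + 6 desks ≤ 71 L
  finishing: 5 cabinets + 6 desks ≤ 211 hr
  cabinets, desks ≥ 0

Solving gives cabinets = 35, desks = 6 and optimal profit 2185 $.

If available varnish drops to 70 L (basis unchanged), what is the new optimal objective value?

2178

Check each constraint at x*: varnish 71/71 (tight); finishing 211/211 (tight).
From A_Bᵀ y = c: 1·y_varnish + 5·y_finishing = 47; 6·y_varnish + 6·y_finishing = 90.
Solving: y_varnish = 7, y_finishing = 8.
Δz = y_varnish·Δb = 7 × (-1) = -7, so new z* = 2185 − 7 = 2178.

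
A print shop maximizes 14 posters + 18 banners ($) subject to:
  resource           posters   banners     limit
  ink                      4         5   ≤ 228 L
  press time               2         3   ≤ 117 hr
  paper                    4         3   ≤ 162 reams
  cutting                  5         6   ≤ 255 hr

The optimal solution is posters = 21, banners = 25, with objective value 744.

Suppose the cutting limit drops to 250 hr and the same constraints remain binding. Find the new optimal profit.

Check each constraint at x*: ink 209/228 (slack 19); press time 117/117 (tight); paper 159/162 (slack 3); cutting 255/255 (tight).
Since ink, paper are not tight, their duals are 0.
From A_Bᵀ y = c: 2·y_press time + 5·y_cutting = 14; 3·y_press time + 6·y_cutting = 18.
Solving: y_press time = 2, y_cutting = 2.
Δz = y_cutting·Δb = 2 × (-5) = -10, so new z* = 744 − 10 = 734.

734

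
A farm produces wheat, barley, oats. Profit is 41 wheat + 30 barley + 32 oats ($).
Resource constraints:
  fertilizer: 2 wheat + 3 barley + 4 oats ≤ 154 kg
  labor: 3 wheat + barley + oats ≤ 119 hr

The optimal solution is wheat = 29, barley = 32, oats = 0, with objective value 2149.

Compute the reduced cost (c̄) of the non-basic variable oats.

-5

At the optimum: fertilizer uses 154 of 154 (binding); labor uses 119 of 119 (binding).
The binding rows give the dual system: 2·y_fertilizer + 3·y_labor = 41 and 3·y_fertilizer + 1·y_labor = 30.
→ y_fertilizer = 7 and y_labor = 9.
Reduced cost of oats: c₃ − yᵀa₃ = 32 − (7·4 + 9·1) = 32 − 37 = -5.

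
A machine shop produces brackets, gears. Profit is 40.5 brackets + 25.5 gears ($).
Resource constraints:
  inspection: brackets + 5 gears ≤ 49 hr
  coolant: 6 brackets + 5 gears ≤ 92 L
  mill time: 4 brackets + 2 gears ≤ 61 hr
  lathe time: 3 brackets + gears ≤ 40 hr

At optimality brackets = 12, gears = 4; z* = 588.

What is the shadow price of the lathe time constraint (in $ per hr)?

5.5

Binding: coolant and lathe time. Non-binding: inspection (17 unused), mill time (5 unused).
Slack constraints have shadow price 0 (complementary slackness).
Dual feasibility on the basic columns requires 6·y_coolant + 3·y_lathe time = 40.5, 5·y_coolant + 1·y_lathe time = 25.5.
→ y_coolant = 4 and y_lathe time = 5.5.
Shadow price of lathe time = 5.5.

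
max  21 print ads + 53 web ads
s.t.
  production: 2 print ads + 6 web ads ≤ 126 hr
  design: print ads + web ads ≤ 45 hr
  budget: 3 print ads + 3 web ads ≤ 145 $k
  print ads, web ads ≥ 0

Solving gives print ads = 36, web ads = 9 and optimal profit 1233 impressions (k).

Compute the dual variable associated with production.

Binding: production and design. Non-binding: budget (10 unused).
Slack constraints have shadow price 0 (complementary slackness).
Dual feasibility on the basic columns requires 2·y_production + 1·y_design = 21, 6·y_production + 1·y_design = 53.
Solving: y_production = 8, y_design = 5.
Shadow price of production = 8.

8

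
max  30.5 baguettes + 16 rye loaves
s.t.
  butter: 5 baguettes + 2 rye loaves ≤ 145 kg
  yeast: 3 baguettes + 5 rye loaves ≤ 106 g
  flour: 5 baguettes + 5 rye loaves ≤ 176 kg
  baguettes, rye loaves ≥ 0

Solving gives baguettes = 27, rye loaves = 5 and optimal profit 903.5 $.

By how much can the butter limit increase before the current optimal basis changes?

30.4

Binding constraints: butter, yeast. The basis is B = [[5,2],[3,5]] with det 19.
Per unit increase in butter, x* moves by d = (0.2632, -0.1579).
The basis stays optimal until flour becomes binding; allowable increase = 30.4 kg.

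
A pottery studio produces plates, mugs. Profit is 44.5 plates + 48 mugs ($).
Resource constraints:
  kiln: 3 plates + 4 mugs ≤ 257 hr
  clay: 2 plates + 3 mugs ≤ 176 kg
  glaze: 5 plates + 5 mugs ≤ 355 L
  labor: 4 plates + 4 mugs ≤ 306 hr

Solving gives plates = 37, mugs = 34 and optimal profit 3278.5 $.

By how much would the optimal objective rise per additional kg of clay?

3.5

Check each constraint at x*: kiln 247/257 (slack 10); clay 176/176 (tight); glaze 355/355 (tight); labor 284/306 (slack 22).
Slack constraints have shadow price 0 (complementary slackness).
The binding rows give the dual system: 2·y_clay + 5·y_glaze = 44.5 and 3·y_clay + 5·y_glaze = 48.
This yields shadow prices y_clay = 3.5, y_glaze = 7.5.
Shadow price of clay = 3.5.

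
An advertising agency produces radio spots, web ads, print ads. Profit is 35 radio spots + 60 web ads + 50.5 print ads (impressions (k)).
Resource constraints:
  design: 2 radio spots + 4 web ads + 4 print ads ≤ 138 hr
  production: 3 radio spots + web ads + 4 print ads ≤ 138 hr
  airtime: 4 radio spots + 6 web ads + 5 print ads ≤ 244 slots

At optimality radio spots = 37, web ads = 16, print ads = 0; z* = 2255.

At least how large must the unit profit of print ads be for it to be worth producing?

At the optimum: design uses 138 of 138 (binding); production uses 127 of 138 (slack = 11); airtime uses 244 of 244 (binding).
Slack constraints have shadow price 0 (complementary slackness).
The binding rows give the dual system: 2·y_design + 4·y_airtime = 35 and 4·y_design + 6·y_airtime = 60.
Solving: y_design = 7.5, y_airtime = 5.
print ads enters the basis when its profit ≥ yᵀa₃ = 7.5·4 + 5·5 = 55.

55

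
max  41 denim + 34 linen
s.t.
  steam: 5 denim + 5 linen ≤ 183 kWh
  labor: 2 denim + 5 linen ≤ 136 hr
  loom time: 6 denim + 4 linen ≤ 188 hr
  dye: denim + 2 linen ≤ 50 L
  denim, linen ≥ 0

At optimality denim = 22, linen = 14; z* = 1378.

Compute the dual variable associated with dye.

At the optimum: steam uses 180 of 183 (slack = 3); labor uses 114 of 136 (slack = 22); loom time uses 188 of 188 (binding); dye uses 50 of 50 (binding).
Slack constraints have shadow price 0 (complementary slackness).
The binding rows give the dual system: 6·y_loom time + 1·y_dye = 41 and 4·y_loom time + 2·y_dye = 34.
This yields shadow prices y_loom time = 6, y_dye = 5.
Shadow price of dye = 5.

5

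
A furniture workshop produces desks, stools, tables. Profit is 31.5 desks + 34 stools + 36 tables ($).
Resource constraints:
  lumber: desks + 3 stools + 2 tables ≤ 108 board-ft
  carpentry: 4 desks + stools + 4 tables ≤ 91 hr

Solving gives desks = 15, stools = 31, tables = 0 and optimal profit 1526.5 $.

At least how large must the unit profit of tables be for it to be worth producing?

41

Check each constraint at x*: lumber 108/108 (tight); carpentry 91/91 (tight).
The binding rows give the dual system: 1·y_lumber + 4·y_carpentry = 31.5 and 3·y_lumber + 1·y_carpentry = 34.
→ y_lumber = 9.5 and y_carpentry = 5.5.
tables enters the basis when its profit ≥ yᵀa₃ = 9.5·2 + 5.5·4 = 41.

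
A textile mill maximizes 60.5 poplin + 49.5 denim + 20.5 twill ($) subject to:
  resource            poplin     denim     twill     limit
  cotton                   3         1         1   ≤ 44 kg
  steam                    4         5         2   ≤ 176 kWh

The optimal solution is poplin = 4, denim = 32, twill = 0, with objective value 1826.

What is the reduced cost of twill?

-5

At the optimum: cotton uses 44 of 44 (binding); steam uses 176 of 176 (binding).
From A_Bᵀ y = c: 3·y_cotton + 4·y_steam = 60.5; 1·y_cotton + 5·y_steam = 49.5.
This yields shadow prices y_cotton = 9.5, y_steam = 8.
Reduced cost of twill: c₃ − yᵀa₃ = 20.5 − (9.5·1 + 8·2) = 20.5 − 25.5 = -5.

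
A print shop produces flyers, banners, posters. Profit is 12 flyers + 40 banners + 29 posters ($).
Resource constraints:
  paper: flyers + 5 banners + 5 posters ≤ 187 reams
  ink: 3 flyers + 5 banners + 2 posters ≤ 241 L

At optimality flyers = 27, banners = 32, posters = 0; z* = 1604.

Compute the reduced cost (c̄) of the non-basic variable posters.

-5

Both paper and ink are binding at x*.
The binding rows give the dual system: 1·y_paper + 3·y_ink = 12 and 5·y_paper + 5·y_ink = 40.
This yields shadow prices y_paper = 6, y_ink = 2.
Reduced cost of posters: c₃ − yᵀa₃ = 29 − (6·5 + 2·2) = 29 − 34 = -5.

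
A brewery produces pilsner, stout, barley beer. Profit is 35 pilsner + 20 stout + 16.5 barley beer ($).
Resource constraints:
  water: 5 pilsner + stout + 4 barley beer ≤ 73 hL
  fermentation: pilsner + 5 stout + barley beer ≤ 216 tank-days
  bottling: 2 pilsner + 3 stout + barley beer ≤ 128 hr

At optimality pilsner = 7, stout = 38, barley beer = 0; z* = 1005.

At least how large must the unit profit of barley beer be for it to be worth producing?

Check each constraint at x*: water 73/73 (tight); fermentation 197/216 (slack 19); bottling 128/128 (tight).
By complementary slackness, y = 0 for the non-binding constraint.
From A_Bᵀ y = c: 5·y_water + 2·y_bottling = 35; 1·y_water + 3·y_bottling = 20.
→ y_water = 5 and y_bottling = 5.
barley beer enters the basis when its profit ≥ yᵀa₃ = 5·4 + 5·1 = 25.

25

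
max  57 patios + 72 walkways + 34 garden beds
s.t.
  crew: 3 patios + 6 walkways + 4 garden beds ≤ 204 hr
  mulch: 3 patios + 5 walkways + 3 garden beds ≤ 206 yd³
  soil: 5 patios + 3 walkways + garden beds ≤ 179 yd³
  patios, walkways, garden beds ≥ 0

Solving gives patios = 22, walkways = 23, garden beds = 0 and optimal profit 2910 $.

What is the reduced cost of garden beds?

Binding: crew and soil. Non-binding: mulch (25 unused).
Slack constraints have shadow price 0 (complementary slackness).
Dual feasibility on the basic columns requires 3·y_crew + 5·y_soil = 57, 6·y_crew + 3·y_soil = 72.
Solving: y_crew = 9, y_soil = 6.
Reduced cost of garden beds: c₃ − yᵀa₃ = 34 − (9·4 + 6·1) = 34 − 42 = -8.

-8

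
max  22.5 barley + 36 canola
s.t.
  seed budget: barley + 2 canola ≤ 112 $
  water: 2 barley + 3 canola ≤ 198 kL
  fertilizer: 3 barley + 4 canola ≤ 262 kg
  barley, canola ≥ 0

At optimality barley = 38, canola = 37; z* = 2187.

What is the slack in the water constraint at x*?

11

water used = 2·38 + 3·37 = 187; slack = 198 − 187 = 11.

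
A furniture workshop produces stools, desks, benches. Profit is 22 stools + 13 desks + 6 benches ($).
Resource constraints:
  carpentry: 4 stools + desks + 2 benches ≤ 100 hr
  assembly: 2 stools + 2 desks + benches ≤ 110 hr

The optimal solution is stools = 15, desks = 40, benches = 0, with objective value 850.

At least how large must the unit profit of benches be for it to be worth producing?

Both carpentry and assembly are binding at x*.
Dual feasibility on the basic columns requires 4·y_carpentry + 2·y_assembly = 22, 1·y_carpentry + 2·y_assembly = 13.
→ y_carpentry = 3 and y_assembly = 5.
benches enters the basis when its profit ≥ yᵀa₃ = 3·2 + 5·1 = 11.

11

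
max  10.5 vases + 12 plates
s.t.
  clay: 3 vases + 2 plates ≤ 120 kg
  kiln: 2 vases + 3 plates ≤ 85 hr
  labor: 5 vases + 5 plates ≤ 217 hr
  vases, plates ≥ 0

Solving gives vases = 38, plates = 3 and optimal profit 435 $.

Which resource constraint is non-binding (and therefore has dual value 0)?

clay: 120/120 (binding)
kiln: 85/85 (binding)
labor: 205/217 (slack 12)
By complementary slackness, a constraint with positive slack has shadow price 0 → labor.

labor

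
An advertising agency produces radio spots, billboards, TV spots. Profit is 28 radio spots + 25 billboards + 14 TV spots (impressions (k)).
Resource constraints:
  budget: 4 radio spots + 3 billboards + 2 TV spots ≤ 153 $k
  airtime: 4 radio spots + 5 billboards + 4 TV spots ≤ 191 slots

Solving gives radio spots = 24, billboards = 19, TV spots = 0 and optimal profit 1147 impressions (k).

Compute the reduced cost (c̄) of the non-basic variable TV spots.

-4

Check each constraint at x*: budget 153/153 (tight); airtime 191/191 (tight).
Dual feasibility on the basic columns requires 4·y_budget + 4·y_airtime = 28, 3·y_budget + 5·y_airtime = 25.
Solving: y_budget = 5, y_airtime = 2.
Reduced cost of TV spots: c₃ − yᵀa₃ = 14 − (5·2 + 2·4) = 14 − 18 = -4.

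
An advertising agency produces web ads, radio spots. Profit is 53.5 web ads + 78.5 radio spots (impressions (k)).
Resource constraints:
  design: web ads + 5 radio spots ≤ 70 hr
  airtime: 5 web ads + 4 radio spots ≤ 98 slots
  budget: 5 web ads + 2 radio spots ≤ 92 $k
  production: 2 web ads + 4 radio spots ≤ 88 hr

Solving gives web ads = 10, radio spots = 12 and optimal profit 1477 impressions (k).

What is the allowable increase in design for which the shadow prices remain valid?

35

Binding constraints: design, airtime. The basis is B = [[1,5],[5,4]] with det -21.
Per unit increase in design, x* moves by d = (-0.1905, 0.2381).
The basis stays optimal until production becomes binding; allowable increase = 35 hr.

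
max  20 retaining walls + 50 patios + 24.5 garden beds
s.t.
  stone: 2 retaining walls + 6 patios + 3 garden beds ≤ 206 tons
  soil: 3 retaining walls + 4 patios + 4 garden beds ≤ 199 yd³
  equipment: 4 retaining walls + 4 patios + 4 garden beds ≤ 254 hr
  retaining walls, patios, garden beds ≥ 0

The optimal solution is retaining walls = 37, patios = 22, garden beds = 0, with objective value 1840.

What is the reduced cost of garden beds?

Binding: stone and soil. Non-binding: equipment (18 unused).
By complementary slackness, y = 0 for the non-binding constraint.
From A_Bᵀ y = c: 2·y_stone + 3·y_soil = 20; 6·y_stone + 4·y_soil = 50.
→ y_stone = 7 and y_soil = 2.
Reduced cost of garden beds: c₃ − yᵀa₃ = 24.5 − (7·3 + 2·4) = 24.5 − 29 = -4.5.

-4.5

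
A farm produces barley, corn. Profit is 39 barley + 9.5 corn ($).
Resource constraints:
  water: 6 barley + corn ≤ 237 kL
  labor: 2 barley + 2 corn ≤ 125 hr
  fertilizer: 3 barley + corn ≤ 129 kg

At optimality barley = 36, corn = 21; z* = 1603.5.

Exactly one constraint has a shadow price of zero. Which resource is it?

water: 237/237 (binding)
labor: 114/125 (slack 11)
fertilizer: 129/129 (binding)
By complementary slackness, a constraint with positive slack has shadow price 0 → labor.

labor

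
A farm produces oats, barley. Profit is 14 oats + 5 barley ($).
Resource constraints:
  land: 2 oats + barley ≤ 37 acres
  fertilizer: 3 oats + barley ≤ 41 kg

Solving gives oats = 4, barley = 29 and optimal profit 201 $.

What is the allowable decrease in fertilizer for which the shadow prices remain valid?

Binding constraints: land, fertilizer. The basis is B = [[2,1],[3,1]] with det -1.
Per unit decrease in fertilizer, x* moves by d = (-1, 2).
The basis stays optimal until oats reaches 0; allowable decrease = 4 kg.

4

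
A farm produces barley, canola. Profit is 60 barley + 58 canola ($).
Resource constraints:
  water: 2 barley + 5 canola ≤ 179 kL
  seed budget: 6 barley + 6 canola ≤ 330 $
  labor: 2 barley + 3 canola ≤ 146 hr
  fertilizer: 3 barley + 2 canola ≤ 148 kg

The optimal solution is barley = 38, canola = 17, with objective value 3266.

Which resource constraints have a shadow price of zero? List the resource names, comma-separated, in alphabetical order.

water: 161/179 (slack 18)
seed budget: 330/330 (binding)
labor: 127/146 (slack 19)
fertilizer: 148/148 (binding)
By complementary slackness, a constraint with positive slack has shadow price 0 → labor, water.

labor, water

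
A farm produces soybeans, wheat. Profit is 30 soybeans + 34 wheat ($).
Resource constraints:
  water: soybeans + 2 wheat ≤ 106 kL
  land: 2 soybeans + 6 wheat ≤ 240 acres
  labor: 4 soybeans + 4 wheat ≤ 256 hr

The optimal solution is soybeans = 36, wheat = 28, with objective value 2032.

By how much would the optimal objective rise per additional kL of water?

0

At the optimum: water uses 92 of 106 (slack = 14); land uses 240 of 240 (binding); labor uses 256 of 256 (binding).
Since water is not tight, its dual is 0.
The binding rows give the dual system: 2·y_land + 4·y_labor = 30 and 6·y_land + 4·y_labor = 34.
This yields shadow prices y_land = 1, y_labor = 7.
Shadow price of water = 0.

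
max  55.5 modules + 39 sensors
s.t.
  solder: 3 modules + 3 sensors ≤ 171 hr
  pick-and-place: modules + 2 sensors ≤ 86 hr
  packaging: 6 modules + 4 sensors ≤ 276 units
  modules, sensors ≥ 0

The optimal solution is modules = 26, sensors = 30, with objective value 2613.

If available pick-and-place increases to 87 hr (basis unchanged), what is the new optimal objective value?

2614.5

Binding: pick-and-place and packaging. Non-binding: solder (3 unused).
By complementary slackness, y = 0 for the non-binding constraint.
From A_Bᵀ y = c: 1·y_pick-and-place + 6·y_packaging = 55.5; 2·y_pick-and-place + 4·y_packaging = 39.
→ y_pick-and-place = 1.5 and y_packaging = 9.
Δz = y_pick-and-place·Δb = 1.5 × (1) = 1.5, so new z* = 2613 + 1.5 = 2614.5.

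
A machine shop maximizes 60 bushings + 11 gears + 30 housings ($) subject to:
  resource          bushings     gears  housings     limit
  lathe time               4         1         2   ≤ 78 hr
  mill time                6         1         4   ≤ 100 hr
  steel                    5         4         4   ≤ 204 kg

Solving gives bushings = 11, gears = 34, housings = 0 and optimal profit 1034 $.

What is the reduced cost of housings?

-8

At the optimum: lathe time uses 78 of 78 (binding); mill time uses 100 of 100 (binding); steel uses 191 of 204 (slack = 13).
By complementary slackness, y = 0 for the non-binding constraint.
The binding rows give the dual system: 4·y_lathe time + 6·y_mill time = 60 and 1·y_lathe time + 1·y_mill time = 11.
Solving: y_lathe time = 3, y_mill time = 8.
Reduced cost of housings: c₃ − yᵀa₃ = 30 − (3·2 + 8·4) = 30 − 38 = -8.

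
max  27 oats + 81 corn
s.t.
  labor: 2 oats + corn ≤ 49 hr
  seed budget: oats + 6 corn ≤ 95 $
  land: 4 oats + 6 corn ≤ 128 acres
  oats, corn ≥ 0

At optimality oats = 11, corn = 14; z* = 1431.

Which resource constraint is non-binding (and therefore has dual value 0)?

labor

labor: 36/49 (slack 13)
seed budget: 95/95 (binding)
land: 128/128 (binding)
By complementary slackness, a constraint with positive slack has shadow price 0 → labor.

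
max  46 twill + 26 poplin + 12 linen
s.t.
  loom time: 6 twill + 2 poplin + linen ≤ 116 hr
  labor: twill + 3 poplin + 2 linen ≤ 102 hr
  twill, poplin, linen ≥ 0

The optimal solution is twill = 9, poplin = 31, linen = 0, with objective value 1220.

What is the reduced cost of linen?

-3

Check each constraint at x*: loom time 116/116 (tight); labor 102/102 (tight).
The binding rows give the dual system: 6·y_loom time + 1·y_labor = 46 and 2·y_loom time + 3·y_labor = 26.
Solving: y_loom time = 7, y_labor = 4.
Reduced cost of linen: c₃ − yᵀa₃ = 12 − (7·1 + 4·2) = 12 − 15 = -3.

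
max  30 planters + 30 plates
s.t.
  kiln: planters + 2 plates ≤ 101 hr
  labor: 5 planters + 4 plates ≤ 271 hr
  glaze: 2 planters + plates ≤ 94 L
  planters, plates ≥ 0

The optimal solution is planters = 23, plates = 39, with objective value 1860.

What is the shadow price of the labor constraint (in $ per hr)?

Binding: kiln and labor. Non-binding: glaze (9 unused).
By complementary slackness, y = 0 for the non-binding constraint.
The binding rows give the dual system: 1·y_kiln + 5·y_labor = 30 and 2·y_kiln + 4·y_labor = 30.
Solving: y_kiln = 5, y_labor = 5.
Shadow price of labor = 5.

5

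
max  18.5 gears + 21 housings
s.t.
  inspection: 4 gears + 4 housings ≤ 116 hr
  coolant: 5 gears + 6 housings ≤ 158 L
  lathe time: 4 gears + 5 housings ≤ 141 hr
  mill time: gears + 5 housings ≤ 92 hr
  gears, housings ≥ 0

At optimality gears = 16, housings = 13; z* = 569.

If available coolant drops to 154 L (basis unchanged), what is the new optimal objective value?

Check each constraint at x*: inspection 116/116 (tight); coolant 158/158 (tight); lathe time 129/141 (slack 12); mill time 81/92 (slack 11).
By complementary slackness, y = 0 for the non-binding constraints.
The binding rows give the dual system: 4·y_inspection + 5·y_coolant = 18.5 and 4·y_inspection + 6·y_coolant = 21.
→ y_inspection = 1.5 and y_coolant = 2.5.
Δz = y_coolant·Δb = 2.5 × (-4) = -10, so new z* = 569 − 10 = 559.

559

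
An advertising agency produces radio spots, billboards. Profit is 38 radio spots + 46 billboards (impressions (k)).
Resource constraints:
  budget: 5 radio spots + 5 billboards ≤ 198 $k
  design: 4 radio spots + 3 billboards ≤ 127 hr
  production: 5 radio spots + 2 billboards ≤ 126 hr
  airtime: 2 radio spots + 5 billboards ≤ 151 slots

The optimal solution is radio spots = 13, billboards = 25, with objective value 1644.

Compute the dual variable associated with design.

At the optimum: budget uses 190 of 198 (slack = 8); design uses 127 of 127 (binding); production uses 115 of 126 (slack = 11); airtime uses 151 of 151 (binding).
By complementary slackness, y = 0 for the non-binding constraints.
Dual feasibility on the basic columns requires 4·y_design + 2·y_airtime = 38, 3·y_design + 5·y_airtime = 46.
This yields shadow prices y_design = 7, y_airtime = 5.
Shadow price of design = 7.

7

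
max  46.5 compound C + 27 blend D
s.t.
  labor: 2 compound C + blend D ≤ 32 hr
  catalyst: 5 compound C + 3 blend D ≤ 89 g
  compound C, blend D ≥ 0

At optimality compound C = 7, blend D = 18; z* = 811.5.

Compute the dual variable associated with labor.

At the optimum: labor uses 32 of 32 (binding); catalyst uses 89 of 89 (binding).
The binding rows give the dual system: 2·y_labor + 5·y_catalyst = 46.5 and 1·y_labor + 3·y_catalyst = 27.
→ y_labor = 4.5 and y_catalyst = 7.5.
Shadow price of labor = 4.5.

4.5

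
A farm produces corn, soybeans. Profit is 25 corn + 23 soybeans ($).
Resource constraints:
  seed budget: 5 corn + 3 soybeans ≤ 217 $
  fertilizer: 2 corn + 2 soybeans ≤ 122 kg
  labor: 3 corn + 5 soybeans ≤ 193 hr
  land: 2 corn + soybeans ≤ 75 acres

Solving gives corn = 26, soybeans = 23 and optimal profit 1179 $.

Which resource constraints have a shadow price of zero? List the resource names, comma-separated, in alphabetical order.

seed budget: 199/217 (slack 18)
fertilizer: 98/122 (slack 24)
labor: 193/193 (binding)
land: 75/75 (binding)
By complementary slackness, a constraint with positive slack has shadow price 0 → fertilizer, seed budget.

fertilizer, seed budget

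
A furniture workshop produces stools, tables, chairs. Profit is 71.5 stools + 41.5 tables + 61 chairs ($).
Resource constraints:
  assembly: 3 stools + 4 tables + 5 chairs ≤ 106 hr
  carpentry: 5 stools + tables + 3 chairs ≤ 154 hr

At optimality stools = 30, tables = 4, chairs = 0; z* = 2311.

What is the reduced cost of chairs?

Check each constraint at x*: assembly 106/106 (tight); carpentry 154/154 (tight).
The binding rows give the dual system: 3·y_assembly + 5·y_carpentry = 71.5 and 4·y_assembly + 1·y_carpentry = 41.5.
This yields shadow prices y_assembly = 8, y_carpentry = 9.5.
Reduced cost of chairs: c₃ − yᵀa₃ = 61 − (8·5 + 9.5·3) = 61 − 68.5 = -7.5.

-7.5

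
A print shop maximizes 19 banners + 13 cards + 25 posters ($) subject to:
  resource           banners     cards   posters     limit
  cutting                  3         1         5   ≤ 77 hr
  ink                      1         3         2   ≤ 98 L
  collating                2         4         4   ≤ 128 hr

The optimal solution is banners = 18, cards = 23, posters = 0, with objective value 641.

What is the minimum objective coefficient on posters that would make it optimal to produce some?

33

At the optimum: cutting uses 77 of 77 (binding); ink uses 87 of 98 (slack = 11); collating uses 128 of 128 (binding).
By complementary slackness, y = 0 for the non-binding constraint.
The binding rows give the dual system: 3·y_cutting + 2·y_collating = 19 and 1·y_cutting + 4·y_collating = 13.
→ y_cutting = 5 and y_collating = 2.
posters enters the basis when its profit ≥ yᵀa₃ = 5·5 + 2·4 = 33.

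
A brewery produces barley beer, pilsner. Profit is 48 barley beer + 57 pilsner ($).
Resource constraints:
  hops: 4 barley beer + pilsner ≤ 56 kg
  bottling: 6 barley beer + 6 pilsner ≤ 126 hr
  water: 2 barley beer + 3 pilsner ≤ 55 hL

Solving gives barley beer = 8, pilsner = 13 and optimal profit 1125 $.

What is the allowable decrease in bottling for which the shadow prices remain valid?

16

Binding constraints: bottling, water. The basis is B = [[6,6],[2,3]] with det 6.
Per unit decrease in bottling, x* moves by d = (-0.5, 0.3333).
The basis stays optimal until barley beer reaches 0; allowable decrease = 16 hr.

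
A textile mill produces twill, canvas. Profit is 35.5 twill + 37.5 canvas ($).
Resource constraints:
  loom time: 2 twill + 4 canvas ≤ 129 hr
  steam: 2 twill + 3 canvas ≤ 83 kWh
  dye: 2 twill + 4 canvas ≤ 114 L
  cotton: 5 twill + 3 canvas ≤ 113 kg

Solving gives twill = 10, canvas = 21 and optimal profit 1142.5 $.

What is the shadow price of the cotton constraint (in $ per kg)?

3.5

At the optimum: loom time uses 104 of 129 (slack = 25); steam uses 83 of 83 (binding); dye uses 104 of 114 (slack = 10); cotton uses 113 of 113 (binding).
By complementary slackness, y = 0 for the non-binding constraints.
Dual feasibility on the basic columns requires 2·y_steam + 5·y_cotton = 35.5, 3·y_steam + 3·y_cotton = 37.5.
This yields shadow prices y_steam = 9, y_cotton = 3.5.
Shadow price of cotton = 3.5.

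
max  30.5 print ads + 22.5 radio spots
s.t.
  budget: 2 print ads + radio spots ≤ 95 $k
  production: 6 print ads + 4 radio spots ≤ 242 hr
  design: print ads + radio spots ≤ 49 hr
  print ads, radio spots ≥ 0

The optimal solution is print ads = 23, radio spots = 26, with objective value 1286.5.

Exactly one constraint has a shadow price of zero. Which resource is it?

budget

budget: 72/95 (slack 23)
production: 242/242 (binding)
design: 49/49 (binding)
By complementary slackness, a constraint with positive slack has shadow price 0 → budget.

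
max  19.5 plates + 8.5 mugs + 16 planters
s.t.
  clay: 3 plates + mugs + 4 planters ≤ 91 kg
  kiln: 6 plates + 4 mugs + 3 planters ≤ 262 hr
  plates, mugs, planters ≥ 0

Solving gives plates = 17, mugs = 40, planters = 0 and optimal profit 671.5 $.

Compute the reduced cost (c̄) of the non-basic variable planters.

-5

At the optimum: clay uses 91 of 91 (binding); kiln uses 262 of 262 (binding).
Dual feasibility on the basic columns requires 3·y_clay + 6·y_kiln = 19.5, 1·y_clay + 4·y_kiln = 8.5.
→ y_clay = 4.5 and y_kiln = 1.
Reduced cost of planters: c₃ − yᵀa₃ = 16 − (4.5·4 + 1·3) = 16 − 21 = -5.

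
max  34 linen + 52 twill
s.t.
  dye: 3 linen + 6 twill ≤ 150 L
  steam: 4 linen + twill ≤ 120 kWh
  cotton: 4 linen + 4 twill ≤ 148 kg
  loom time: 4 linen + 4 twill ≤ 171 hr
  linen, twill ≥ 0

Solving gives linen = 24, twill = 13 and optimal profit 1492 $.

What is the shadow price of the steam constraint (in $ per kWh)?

0

Check each constraint at x*: dye 150/150 (tight); steam 109/120 (slack 11); cotton 148/148 (tight); loom time 148/171 (slack 23).
Slack constraints have shadow price 0 (complementary slackness).
From A_Bᵀ y = c: 3·y_dye + 4·y_cotton = 34; 6·y_dye + 4·y_cotton = 52.
Solving: y_dye = 6, y_cotton = 4.
Shadow price of steam = 0.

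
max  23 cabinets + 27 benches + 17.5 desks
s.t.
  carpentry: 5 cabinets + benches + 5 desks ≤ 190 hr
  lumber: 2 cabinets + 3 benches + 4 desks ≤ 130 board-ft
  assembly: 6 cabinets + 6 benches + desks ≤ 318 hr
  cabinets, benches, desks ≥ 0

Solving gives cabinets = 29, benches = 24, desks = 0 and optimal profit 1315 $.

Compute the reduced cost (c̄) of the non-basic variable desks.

-1

Check each constraint at x*: carpentry 169/190 (slack 21); lumber 130/130 (tight); assembly 318/318 (tight).
Slack constraints have shadow price 0 (complementary slackness).
From A_Bᵀ y = c: 2·y_lumber + 6·y_assembly = 23; 3·y_lumber + 6·y_assembly = 27.
→ y_lumber = 4 and y_assembly = 2.5.
Reduced cost of desks: c₃ − yᵀa₃ = 17.5 − (4·4 + 2.5·1) = 17.5 − 18.5 = -1.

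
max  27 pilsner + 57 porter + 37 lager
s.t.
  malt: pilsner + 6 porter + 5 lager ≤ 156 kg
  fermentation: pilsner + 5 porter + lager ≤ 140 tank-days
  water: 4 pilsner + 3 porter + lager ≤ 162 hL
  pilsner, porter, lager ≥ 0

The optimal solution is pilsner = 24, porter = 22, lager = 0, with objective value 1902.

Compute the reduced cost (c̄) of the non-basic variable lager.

-3

Check each constraint at x*: malt 156/156 (tight); fermentation 134/140 (slack 6); water 162/162 (tight).
By complementary slackness, y = 0 for the non-binding constraint.
Dual feasibility on the basic columns requires 1·y_malt + 4·y_water = 27, 6·y_malt + 3·y_water = 57.
Solving: y_malt = 7, y_water = 5.
Reduced cost of lager: c₃ − yᵀa₃ = 37 − (7·5 + 5·1) = 37 − 40 = -3.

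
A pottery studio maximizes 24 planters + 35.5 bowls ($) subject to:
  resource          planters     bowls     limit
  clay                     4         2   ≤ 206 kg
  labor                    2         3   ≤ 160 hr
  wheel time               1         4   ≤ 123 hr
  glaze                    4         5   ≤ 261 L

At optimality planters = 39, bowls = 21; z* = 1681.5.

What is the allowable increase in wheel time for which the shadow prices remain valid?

85.8

Binding constraints: wheel time, glaze. The basis is B = [[1,4],[4,5]] with det -11.
Per unit increase in wheel time, x* moves by d = (-0.4545, 0.3636).
The basis stays optimal until planters reaches 0; allowable increase = 85.8 hr.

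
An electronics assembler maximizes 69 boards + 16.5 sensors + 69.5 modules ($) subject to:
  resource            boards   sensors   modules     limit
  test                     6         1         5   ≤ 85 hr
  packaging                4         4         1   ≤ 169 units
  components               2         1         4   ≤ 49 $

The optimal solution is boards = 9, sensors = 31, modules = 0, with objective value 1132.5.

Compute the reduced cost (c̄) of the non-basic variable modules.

Check each constraint at x*: test 85/85 (tight); packaging 160/169 (slack 9); components 49/49 (tight).
Since packaging is not tight, its dual is 0.
From A_Bᵀ y = c: 6·y_test + 2·y_components = 69; 1·y_test + 1·y_components = 16.5.
This yields shadow prices y_test = 9, y_components = 7.5.
Reduced cost of modules: c₃ − yᵀa₃ = 69.5 − (9·5 + 7.5·4) = 69.5 − 75 = -5.5.

-5.5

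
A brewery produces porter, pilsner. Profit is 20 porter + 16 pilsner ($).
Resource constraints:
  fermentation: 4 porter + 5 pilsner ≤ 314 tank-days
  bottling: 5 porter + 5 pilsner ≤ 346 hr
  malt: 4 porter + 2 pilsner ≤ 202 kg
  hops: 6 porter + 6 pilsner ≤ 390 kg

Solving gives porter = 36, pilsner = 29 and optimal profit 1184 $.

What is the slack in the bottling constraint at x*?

bottling used = 5·36 + 5·29 = 325; slack = 346 − 325 = 21.

21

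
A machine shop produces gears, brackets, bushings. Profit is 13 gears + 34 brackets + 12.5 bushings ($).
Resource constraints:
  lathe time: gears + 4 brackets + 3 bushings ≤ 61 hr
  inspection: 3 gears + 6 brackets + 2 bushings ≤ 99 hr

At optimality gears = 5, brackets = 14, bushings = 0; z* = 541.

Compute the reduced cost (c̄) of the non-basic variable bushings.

Check each constraint at x*: lathe time 61/61 (tight); inspection 99/99 (tight).
Dual feasibility on the basic columns requires 1·y_lathe time + 3·y_inspection = 13, 4·y_lathe time + 6·y_inspection = 34.
This yields shadow prices y_lathe time = 4, y_inspection = 3.
Reduced cost of bushings: c₃ − yᵀa₃ = 12.5 − (4·3 + 3·2) = 12.5 − 18 = -5.5.

-5.5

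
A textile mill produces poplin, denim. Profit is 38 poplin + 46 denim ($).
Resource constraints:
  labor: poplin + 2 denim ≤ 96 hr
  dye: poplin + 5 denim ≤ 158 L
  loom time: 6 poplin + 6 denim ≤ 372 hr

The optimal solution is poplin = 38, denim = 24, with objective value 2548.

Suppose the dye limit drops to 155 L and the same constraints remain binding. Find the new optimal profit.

Binding: dye and loom time. Non-binding: labor (10 unused).
Since labor is not tight, its dual is 0.
Dual feasibility on the basic columns requires 1·y_dye + 6·y_loom time = 38, 5·y_dye + 6·y_loom time = 46.
Solving: y_dye = 2, y_loom time = 6.
Δz = y_dye·Δb = 2 × (-3) = -6, so new z* = 2548 − 6 = 2542.

2542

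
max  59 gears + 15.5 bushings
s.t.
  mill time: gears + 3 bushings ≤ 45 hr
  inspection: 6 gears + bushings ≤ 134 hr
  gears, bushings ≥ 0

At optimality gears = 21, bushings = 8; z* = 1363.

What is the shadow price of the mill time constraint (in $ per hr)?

2

Check each constraint at x*: mill time 45/45 (tight); inspection 134/134 (tight).
The binding rows give the dual system: 1·y_mill time + 6·y_inspection = 59 and 3·y_mill time + 1·y_inspection = 15.5.
Solving: y_mill time = 2, y_inspection = 9.5.
Shadow price of mill time = 2.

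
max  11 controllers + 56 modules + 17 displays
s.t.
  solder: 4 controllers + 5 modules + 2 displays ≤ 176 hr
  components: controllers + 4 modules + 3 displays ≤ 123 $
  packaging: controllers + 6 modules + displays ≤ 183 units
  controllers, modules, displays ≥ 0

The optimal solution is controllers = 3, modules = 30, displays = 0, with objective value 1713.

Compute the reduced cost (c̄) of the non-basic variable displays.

-4

Binding: components and packaging. Non-binding: solder (14 unused).
By complementary slackness, y = 0 for the non-binding constraint.
The binding rows give the dual system: 1·y_components + 1·y_packaging = 11 and 4·y_components + 6·y_packaging = 56.
This yields shadow prices y_components = 5, y_packaging = 6.
Reduced cost of displays: c₃ − yᵀa₃ = 17 − (5·3 + 6·1) = 17 − 21 = -4.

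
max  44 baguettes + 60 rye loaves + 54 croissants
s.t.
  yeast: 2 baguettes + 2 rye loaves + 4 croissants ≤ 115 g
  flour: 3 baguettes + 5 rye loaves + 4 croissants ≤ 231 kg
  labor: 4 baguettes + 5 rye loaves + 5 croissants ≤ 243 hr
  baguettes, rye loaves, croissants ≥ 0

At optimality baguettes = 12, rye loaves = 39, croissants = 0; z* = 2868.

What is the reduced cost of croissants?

-2

At the optimum: yeast uses 102 of 115 (slack = 13); flour uses 231 of 231 (binding); labor uses 243 of 243 (binding).
Slack constraints have shadow price 0 (complementary slackness).
From A_Bᵀ y = c: 3·y_flour + 4·y_labor = 44; 5·y_flour + 5·y_labor = 60.
Solving: y_flour = 4, y_labor = 8.
Reduced cost of croissants: c₃ − yᵀa₃ = 54 − (4·4 + 8·5) = 54 − 56 = -2.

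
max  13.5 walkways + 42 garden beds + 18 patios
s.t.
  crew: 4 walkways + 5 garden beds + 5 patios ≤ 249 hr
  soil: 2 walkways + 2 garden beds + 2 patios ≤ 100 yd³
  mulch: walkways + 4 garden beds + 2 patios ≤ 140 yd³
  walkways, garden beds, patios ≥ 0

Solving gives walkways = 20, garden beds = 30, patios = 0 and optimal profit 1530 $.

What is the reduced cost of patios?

At the optimum: crew uses 230 of 249 (slack = 19); soil uses 100 of 100 (binding); mulch uses 140 of 140 (binding).
By complementary slackness, y = 0 for the non-binding constraint.
The binding rows give the dual system: 2·y_soil + 1·y_mulch = 13.5 and 2·y_soil + 4·y_mulch = 42.
Solving: y_soil = 2, y_mulch = 9.5.
Reduced cost of patios: c₃ − yᵀa₃ = 18 − (2·2 + 9.5·2) = 18 − 23 = -5.

-5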